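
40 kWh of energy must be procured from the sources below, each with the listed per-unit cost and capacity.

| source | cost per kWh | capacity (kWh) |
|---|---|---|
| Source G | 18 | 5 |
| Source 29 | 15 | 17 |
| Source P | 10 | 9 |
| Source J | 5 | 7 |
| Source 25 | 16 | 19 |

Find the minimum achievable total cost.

Fill from the cheapest source first.
Take 7 from Source J at 5 → need 33 more.
Take 9 from Source P at 10 → need 24 more.
Take 17 from Source 29 at 15 → need 7 more.
Source 25 at 16: take 7 of its 19 → requirement met.
Source G: unused.
Cost = 7×5 + 9×10 + 17×15 + 7×16 = 492.

492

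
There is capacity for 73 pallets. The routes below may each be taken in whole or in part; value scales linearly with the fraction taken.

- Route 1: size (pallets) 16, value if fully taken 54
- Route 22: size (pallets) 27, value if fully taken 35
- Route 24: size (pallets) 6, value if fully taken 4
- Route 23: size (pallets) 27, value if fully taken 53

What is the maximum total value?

Sort by value density: Route 1 54/16≈3.38, Route 23 53/27≈1.96, Route 22 35/27≈1.3, Route 24 4/6≈0.667.
Route 1: take in full, 16 pallets for value 54 ; 57 left.
All 27 pallets of Route 23 fit (value 53) ; 30 remain.
Route 22: take in full, 27 pallets for value 35 ; 3 left.
Fill the last 3 pallets with part of Route 24: 3/6 of it earns 2.
Total value = 144.

144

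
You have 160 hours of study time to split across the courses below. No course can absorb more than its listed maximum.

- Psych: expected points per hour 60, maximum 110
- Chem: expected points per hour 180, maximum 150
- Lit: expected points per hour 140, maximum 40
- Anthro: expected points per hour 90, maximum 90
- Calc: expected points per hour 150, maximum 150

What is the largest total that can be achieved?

Order the courses by expected points per hour: Chem 180 > Calc 150 > Lit 140 > Anthro 90 > Psych 60.
Give Chem 150 to hit its cap of 150 → 10 left.
Only 10 left; Calc takes them to reach 10.
Total = 180×150 + 150×10 = 28500.

28500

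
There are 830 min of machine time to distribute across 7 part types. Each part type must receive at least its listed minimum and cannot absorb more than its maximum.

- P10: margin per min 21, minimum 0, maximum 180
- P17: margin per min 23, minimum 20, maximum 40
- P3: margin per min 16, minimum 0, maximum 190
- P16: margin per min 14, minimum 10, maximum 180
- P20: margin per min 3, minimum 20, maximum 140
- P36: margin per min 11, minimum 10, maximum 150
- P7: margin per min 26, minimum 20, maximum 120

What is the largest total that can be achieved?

Meeting every minimum uses 0+20+0+10+20+10+20 = 80 min, leaving 750.
Rank by margin per min: P7 26 > P17 23 > P10 21 > P3 16 > P16 14 > P36 11 > P20 3.
P7 takes 100 more to reach its cap of 120 → 650 left.
Give P17 20 more to hit its cap of 40 → 630 left.
P10: +180 to 180 (cap) → 450 left.
P3 takes 190 more to reach its cap of 190 → 260 left.
Give P16 170 more to hit its cap of 180 → 90 left.
P36: +90 (room for 140) → 100. Pool exhausted.
Total = 21×180 + 23×40 + 16×190 + 14×180 + 3×20 + 11×100 + 26×120 = 14540.

14540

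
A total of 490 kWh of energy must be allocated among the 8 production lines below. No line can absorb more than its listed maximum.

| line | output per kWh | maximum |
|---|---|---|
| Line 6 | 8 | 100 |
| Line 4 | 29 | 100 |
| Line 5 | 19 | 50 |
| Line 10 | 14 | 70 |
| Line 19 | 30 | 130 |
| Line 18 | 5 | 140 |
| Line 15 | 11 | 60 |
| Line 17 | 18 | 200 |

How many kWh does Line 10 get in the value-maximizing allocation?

Order the production lines by output per kWh: Line 19 30 > Line 4 29 > Line 5 19 > Line 17 18 > Line 10 14 > Line 15 11 > Line 6 8 > Line 18 5.
Line 19 takes 130 to reach its cap of 130 — 360 left.
Give Line 4 100 to hit its cap of 100 — 260 left.
Give Line 5 50 to hit its cap of 50 — 210 left.
Line 17: +200 to 200 (cap) — 10 left.
Only 10 left; Line 10 takes them to reach 10.

10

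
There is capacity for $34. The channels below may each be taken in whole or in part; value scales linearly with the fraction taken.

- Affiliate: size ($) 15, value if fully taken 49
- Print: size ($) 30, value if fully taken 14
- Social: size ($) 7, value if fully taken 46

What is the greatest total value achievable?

100.6

Sort by value density: Social 46/7≈6.57, Affiliate 49/15≈3.27, Print 14/30≈0.467.
Social: take in full, 7 $ for value 46 — 27 left.
Affiliate: take in full, 15 $ for value 49 — 12 left.
Fill the last 12 $ with part of Print: 12/30 of it earns 5.6.
Total value = 100.6.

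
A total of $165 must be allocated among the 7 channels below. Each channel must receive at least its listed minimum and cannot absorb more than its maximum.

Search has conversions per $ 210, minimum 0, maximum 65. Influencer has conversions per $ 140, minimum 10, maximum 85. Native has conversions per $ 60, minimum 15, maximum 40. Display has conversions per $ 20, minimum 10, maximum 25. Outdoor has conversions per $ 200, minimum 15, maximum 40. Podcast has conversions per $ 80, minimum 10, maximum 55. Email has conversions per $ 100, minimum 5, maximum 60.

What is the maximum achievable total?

26850

Meeting every minimum uses 0+10+15+10+15+10+5 = 65 $, leaving 100.
Highest conversions per $ first: Search 210 > Outdoor 200 > Influencer 140 > Email 100 > Podcast 80 > Native 60 > Display 20.
Search: +65 to 65 (cap) — 35 left.
Outdoor takes 25 more to reach its cap of 40 — 10 left.
Influencer has room for 75 more but only 10 remain, so it gets 20.
Total = 210×65 + 140×20 + 60×15 + 20×10 + 200×40 + 80×10 + 100×5 = 26850.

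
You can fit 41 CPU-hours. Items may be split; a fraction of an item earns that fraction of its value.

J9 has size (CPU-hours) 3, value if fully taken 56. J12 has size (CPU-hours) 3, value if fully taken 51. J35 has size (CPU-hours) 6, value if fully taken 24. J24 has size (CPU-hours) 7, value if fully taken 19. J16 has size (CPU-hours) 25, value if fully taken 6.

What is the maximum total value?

155.28

Sort by value density: J9 56/3≈18.7, J12 51/3≈17, J35 24/6≈4, J24 19/7≈2.71, J16 6/25≈0.24.
J9: take in full, 3 CPU-hours for value 56 — 38 left.
J12: take in full, 3 CPU-hours for value 51 — 35 left.
Take all of J35 (6 CPU-hours, value 24) — 29 CPU-hours left.
J24: take in full, 7 CPU-hours for value 19 — 22 left.
Fill the last 22 CPU-hours with part of J16: 22/25 of it earns 5.28.
Total value = 155.28.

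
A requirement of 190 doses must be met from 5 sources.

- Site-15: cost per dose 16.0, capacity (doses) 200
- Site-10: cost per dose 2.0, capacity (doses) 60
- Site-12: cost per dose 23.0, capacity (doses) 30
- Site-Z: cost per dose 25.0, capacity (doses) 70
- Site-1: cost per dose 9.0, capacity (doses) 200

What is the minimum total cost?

Fill from the cheapest source first.
Site-10 at 2.0: take all 60 doses — 130 still needed.
Take 130 from Site-1 at 9.0 to finish.
Site-15, Site-12, Site-Z: unused.
Cost = 60×2.0 + 130×9.0 = 1290.

1290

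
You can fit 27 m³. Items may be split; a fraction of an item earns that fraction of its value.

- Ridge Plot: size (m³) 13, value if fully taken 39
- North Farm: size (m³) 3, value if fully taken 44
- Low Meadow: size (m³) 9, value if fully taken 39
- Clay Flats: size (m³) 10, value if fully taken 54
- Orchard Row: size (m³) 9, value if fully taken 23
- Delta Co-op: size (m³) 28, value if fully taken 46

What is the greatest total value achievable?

Sort by value density: North Farm 44/3≈14.7, Clay Flats 54/10≈5.4, Low Meadow 39/9≈4.33, Ridge Plot 39/13≈3, Orchard Row 23/9≈2.56, Delta Co-op 46/28≈1.64.
North Farm: take in full, 3 m³ for value 44 → 24 left.
Take all of Clay Flats (10 m³, value 54) → 14 m³ left.
Low Meadow: take in full, 9 m³ for value 39 → 5 left.
5 m³ left: a 5/13 share of Ridge Plot gives 39×5/13 = 15.
Total value = 152.

152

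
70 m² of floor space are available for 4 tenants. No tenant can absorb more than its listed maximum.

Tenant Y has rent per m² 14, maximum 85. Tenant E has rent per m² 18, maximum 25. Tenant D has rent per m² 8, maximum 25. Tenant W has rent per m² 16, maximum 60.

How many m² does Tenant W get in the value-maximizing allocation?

Order the tenants by rent per m²: Tenant E 18 > Tenant W 16 > Tenant Y 14 > Tenant D 8.
Tenant E takes 25 to reach its cap of 25 ; 45 left.
Tenant W has room for 60 but only 45 remain, so it gets 45.

45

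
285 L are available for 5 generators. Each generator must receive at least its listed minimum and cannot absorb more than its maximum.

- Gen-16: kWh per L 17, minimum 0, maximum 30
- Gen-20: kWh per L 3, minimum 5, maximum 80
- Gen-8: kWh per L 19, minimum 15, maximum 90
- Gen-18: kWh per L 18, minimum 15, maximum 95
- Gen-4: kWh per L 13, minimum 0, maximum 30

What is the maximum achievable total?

Meeting every minimum uses 0+5+15+15+0 = 35 L, leaving 250.
Rank by kWh per L: Gen-8 19 > Gen-18 18 > Gen-16 17 > Gen-4 13 > Gen-20 3.
Gen-8 takes 75 more to reach its cap of 90 → 175 left.
Gen-18: +80 to 95 (cap) → 95 left.
Gen-16: +30 to 30 (cap) → 65 left.
Give Gen-4 30 more to hit its cap of 30 → 35 left.
Gen-20: +35 (room for 75) → 40. Pool exhausted.
Total = 17×30 + 3×40 + 19×90 + 18×95 + 13×30 = 4440.

4440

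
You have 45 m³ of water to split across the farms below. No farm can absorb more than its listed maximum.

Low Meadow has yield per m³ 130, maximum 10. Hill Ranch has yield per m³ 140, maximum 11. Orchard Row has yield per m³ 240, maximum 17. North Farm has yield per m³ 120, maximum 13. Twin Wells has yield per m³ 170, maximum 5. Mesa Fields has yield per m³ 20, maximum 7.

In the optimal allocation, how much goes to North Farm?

2

Rank by yield per m³: Orchard Row 240 > Twin Wells 170 > Hill Ranch 140 > Low Meadow 130 > North Farm 120 > Mesa Fields 20.
Orchard Row takes 17 to reach its cap of 17 → 28 left.
Twin Wells takes 5 to reach its cap of 5 → 23 left.
Hill Ranch takes 11 to reach its cap of 11 → 12 left.
Low Meadow takes 10 to reach its cap of 10 → 2 left.
Only 2 left; North Farm takes them to reach 2.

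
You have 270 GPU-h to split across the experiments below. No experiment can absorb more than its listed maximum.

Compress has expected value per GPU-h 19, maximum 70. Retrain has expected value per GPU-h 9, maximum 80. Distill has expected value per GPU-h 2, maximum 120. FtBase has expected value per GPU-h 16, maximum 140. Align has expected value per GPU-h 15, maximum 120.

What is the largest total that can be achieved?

4470

Rank by expected value per GPU-h: Compress 19 > FtBase 16 > Align 15 > Retrain 9 > Distill 2.
Compress takes 70 to reach its cap of 70 ; 200 left.
FtBase: +140 to 140 (cap) ; 60 left.
Align has room for 120 but only 60 remain, so it gets 60.
Total = 19×70 + 16×140 + 15×60 = 4470.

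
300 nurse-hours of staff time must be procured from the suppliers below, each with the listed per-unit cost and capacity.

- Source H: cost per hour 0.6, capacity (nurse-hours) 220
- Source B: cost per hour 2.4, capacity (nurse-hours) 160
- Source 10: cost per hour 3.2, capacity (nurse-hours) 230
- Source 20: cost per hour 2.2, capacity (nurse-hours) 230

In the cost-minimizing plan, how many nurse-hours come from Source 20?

80

Fill from the cheapest supplier first.
Source H at 0.6: take all 220 nurse-hours ; 80 still needed.
Source 20 at 2.2: take 80 of its 230 ; requirement met.
Source B, Source 10: unused.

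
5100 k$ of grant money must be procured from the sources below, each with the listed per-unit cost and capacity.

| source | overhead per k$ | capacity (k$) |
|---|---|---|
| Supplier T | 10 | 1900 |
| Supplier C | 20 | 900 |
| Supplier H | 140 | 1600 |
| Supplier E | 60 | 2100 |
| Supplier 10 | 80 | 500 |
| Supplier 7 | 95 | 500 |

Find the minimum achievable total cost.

Use sources in increasing cost order.
Supplier T (10): use full 1900 — 3200 k$ to go.
Supplier C at 20: take all 900 k$ — 2300 still needed.
Supplier E at 60: take all 2100 k$ — 200 still needed.
Supplier 10 (80): take the remaining 200 — done.
Supplier 7, Supplier H: unused.
Cost = 1900×10 + 900×20 + 2100×60 + 200×80 = 179000.

179000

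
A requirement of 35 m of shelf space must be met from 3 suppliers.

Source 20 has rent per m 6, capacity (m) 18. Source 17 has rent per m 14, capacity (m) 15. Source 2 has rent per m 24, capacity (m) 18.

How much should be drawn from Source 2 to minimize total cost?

2

Cheapest first:
Take 18 from Source 20 at 6 — need 17 more.
Take 15 from Source 17 at 14 — need 2 more.
Source 2 (24): take the remaining 2 — done.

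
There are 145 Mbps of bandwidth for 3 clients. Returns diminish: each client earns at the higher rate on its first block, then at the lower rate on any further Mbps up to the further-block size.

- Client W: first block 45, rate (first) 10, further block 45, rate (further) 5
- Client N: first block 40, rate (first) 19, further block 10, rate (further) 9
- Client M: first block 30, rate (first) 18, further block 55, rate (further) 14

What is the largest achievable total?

Rank every tier by rate: Client N/first 19 > Client M/first 18 > Client M/second 14 > Client W/first 10 > Client N/second 9 > Client W/second 5.
Client N first at 19: fill all 40 — 105 left.
Fill Client M first block (30 at 18) — 75 left.
Client M second at 14: fill all 55 — 20 left.
20 remain; put them into Client W first at 10.
Total = 19×40 + 18×30 + 14×55 + 10×20 = 2270.

2270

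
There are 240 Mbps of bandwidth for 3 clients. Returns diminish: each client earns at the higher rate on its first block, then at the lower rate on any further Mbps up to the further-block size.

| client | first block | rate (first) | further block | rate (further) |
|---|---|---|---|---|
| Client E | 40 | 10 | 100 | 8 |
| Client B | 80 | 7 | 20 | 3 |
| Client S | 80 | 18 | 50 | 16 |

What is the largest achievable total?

Order all 6 blocks by rate: Client S/T1 18 > Client S/T2 16 > Client E/T1 10 > Client E/T2 8 > Client B/T1 7 > Client B/T2 3.
Client S T1 at 18: fill all 80 ; 160 left.
Fill Client S T2 block (50 at 16) ; 110 left.
Client E/T1 (10): +40 ; 70 left.
Client E/T2: +70 of 100 at 8; pool empty.
Total = 18×80 + 16×50 + 10×40 + 8×70 = 3200.

3200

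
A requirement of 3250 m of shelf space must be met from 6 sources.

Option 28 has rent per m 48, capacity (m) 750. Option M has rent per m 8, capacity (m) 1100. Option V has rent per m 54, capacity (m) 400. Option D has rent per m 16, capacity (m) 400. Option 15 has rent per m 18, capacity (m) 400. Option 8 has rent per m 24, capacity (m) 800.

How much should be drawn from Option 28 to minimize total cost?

Fill from the cheapest source first.
Option M (8): use full 1100 — 2150 m to go.
Option D at 16: take all 400 m — 1750 still needed.
Take 400 from Option 15 at 18 — need 1350 more.
Option 8 (24): use full 800 — 550 m to go.
Option 28 (48): take the remaining 550 — done.
Option V: unused.

550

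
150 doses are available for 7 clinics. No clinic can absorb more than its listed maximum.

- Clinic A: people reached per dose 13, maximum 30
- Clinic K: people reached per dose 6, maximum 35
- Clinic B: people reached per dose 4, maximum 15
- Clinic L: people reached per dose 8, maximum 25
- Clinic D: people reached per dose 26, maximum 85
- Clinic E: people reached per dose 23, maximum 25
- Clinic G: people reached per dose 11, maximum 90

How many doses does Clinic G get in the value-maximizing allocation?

Highest people reached per dose first: Clinic D 26 > Clinic E 23 > Clinic A 13 > Clinic G 11 > Clinic L 8 > Clinic K 6 > Clinic B 4.
Clinic D: +85 to 85 (cap) ; 65 left.
Clinic E takes 25 to reach its cap of 25 ; 40 left.
Clinic A: +30 to 30 (cap) ; 10 left.
Clinic G: +10 (room for 90) → 10. Pool exhausted.

10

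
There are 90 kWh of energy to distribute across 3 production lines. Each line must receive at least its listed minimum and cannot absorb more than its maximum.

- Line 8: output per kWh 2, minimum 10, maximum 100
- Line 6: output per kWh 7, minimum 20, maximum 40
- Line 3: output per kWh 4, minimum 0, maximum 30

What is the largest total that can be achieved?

Meeting every minimum uses 10+20+0 = 30 kWh, leaving 60.
Rank by output per kWh: Line 6 7 > Line 3 4 > Line 8 2.
Give Line 6 20 more to hit its cap of 40 → 40 left.
Line 3 takes 30 more to reach its cap of 30 → 10 left.
Line 8 has room for 90 more but only 10 remain, so it gets 20.
Total = 2×20 + 7×40 + 4×30 = 440.

440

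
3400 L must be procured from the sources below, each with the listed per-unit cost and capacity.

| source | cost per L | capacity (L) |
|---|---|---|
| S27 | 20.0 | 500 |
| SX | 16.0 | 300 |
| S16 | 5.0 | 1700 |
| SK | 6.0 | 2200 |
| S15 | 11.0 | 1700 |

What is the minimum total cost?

Fill from the cheapest source first.
S16 at 5.0: take all 1700 L ; 1700 still needed.
SK (6.0): take the remaining 1700 ; done.
S15, SX, S27: unused.
Cost = 1700×5.0 + 1700×6.0 = 18700.

18700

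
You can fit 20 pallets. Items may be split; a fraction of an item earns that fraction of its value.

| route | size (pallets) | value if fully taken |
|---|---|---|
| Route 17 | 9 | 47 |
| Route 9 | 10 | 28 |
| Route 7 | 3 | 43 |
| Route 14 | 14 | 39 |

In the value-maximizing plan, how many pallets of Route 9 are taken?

Rank by value-to-size ratio: Route 7 43/3≈14.3, Route 17 47/9≈5.22, Route 9 28/10≈2.8, Route 14 39/14≈2.79.
All 3 pallets of Route 7 fit (value 43) → 17 remain.
Take all of Route 17 (9 pallets, value 47) → 8 pallets left.
8 pallets left: a 8/10 share of Route 9 gives 28×8/10 = 22.4.

8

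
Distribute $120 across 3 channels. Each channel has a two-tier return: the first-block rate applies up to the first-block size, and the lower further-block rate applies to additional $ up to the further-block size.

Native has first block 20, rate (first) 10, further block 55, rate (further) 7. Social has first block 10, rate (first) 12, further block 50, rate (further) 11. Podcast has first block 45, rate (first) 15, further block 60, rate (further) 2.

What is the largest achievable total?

Rank every tier by rate: Podcast/first 15 > Social/first 12 > Social/second 11 > Native/first 10 > Native/second 7 > Podcast/second 2.
Podcast first at 15: fill all 45 — 75 left.
Social/first (12): +10 — 65 left.
Social second at 11: fill all 50 — 15 left.
Native/first: +15 of 20 at 10; pool empty.
Total = 15×45 + 12×10 + 11×50 + 10×15 = 1495.

1495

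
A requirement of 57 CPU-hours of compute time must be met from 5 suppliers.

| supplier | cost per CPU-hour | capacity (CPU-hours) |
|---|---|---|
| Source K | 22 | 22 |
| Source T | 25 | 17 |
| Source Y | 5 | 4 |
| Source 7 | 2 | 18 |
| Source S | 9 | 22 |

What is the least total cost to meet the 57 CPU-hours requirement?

540

Use suppliers in increasing cost order.
Source 7 (2): use full 18 ; 39 CPU-hours to go.
Source Y at 5: take all 4 CPU-hours ; 35 still needed.
Take 22 from Source S at 9 ; need 13 more.
Source K at 22: take 13 of its 22 ; requirement met.
Source T: unused.
Cost = 18×2 + 4×5 + 22×9 + 13×22 = 540.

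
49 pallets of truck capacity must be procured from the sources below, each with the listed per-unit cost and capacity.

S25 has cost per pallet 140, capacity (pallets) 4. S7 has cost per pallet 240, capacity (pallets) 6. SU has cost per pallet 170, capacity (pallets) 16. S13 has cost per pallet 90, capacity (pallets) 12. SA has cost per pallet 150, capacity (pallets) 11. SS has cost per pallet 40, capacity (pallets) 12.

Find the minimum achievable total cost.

5470

Use sources in increasing cost order.
SS (40): use full 12 → 37 pallets to go.
Take 12 from S13 at 90 → need 25 more.
Take 4 from S25 at 140 → need 21 more.
Take 11 from SA at 150 → need 10 more.
Take 10 from SU at 170 to finish.
S7: unused.
Cost = 12×40 + 12×90 + 4×140 + 11×150 + 10×170 = 5470.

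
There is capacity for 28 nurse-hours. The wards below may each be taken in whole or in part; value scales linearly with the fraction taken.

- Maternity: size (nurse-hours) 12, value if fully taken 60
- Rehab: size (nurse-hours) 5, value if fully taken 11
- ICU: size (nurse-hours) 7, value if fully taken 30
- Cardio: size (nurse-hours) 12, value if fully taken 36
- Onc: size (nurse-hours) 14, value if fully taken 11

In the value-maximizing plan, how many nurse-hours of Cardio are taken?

9

Best value per unit of size first: Maternity 60/12≈5, ICU 30/7≈4.29, Cardio 36/12≈3, Rehab 11/5≈2.2, Onc 11/14≈0.786.
All 12 nurse-hours of Maternity fit (value 60) — 16 remain.
Take all of ICU (7 nurse-hours, value 30) — 9 nurse-hours left.
Only 9 nurse-hours remain; take 9/12 of Cardio for value 36×9/12 = 27.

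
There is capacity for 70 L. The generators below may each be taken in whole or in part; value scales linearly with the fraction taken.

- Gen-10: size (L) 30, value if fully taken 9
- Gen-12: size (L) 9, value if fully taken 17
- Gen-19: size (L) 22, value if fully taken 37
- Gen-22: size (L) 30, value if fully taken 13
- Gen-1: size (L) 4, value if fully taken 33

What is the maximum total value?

Rank by value-to-size ratio: Gen-1 33/4≈8.25, Gen-12 17/9≈1.89, Gen-19 37/22≈1.68, Gen-22 13/30≈0.433, Gen-10 9/30≈0.3.
All 4 L of Gen-1 fit (value 33) ; 66 remain.
Gen-12: take in full, 9 L for value 17 ; 57 left.
All 22 L of Gen-19 fit (value 37) ; 35 remain.
Gen-22: take in full, 30 L for value 13 ; 5 left.
Only 5 L remain; take 5/30 of Gen-10 for value 9×5/30 = 1.5.
Total value = 101.5.

101.5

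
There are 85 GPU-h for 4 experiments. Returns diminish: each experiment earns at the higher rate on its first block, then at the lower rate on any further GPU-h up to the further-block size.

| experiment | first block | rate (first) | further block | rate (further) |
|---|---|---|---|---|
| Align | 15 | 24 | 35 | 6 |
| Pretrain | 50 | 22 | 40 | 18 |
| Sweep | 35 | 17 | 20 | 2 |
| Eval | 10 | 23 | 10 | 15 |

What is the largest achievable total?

1870

Order all 8 blocks by rate: Align/tier1 24 > Eval/tier1 23 > Pretrain/tier1 22 > Pretrain/tier2 18 > Sweep/tier1 17 > Eval/tier2 15 > Align/tier2 6 > Sweep/tier2 2.
Align/tier1 (24): +15 → 70 left.
Eval/tier1 (23): +10 → 60 left.
Pretrain tier1 at 22: fill all 50 → 10 left.
10 remain; put them into Pretrain tier2 at 18.
Total = 24×15 + 23×10 + 22×50 + 18×10 = 1870.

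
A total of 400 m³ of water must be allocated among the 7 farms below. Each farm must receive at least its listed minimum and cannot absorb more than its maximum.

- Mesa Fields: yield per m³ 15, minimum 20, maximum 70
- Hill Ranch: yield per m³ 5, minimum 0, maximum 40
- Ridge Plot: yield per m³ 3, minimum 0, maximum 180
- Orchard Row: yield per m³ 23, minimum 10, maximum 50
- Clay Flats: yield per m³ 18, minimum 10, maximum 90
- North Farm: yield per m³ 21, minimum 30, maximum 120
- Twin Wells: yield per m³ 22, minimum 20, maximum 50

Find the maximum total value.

Meeting every minimum uses 20+0+0+10+10+30+20 = 90 m³, leaving 310.
Highest yield per m³ first: Orchard Row 23 > Twin Wells 22 > North Farm 21 > Clay Flats 18 > Mesa Fields 15 > Hill Ranch 5 > Ridge Plot 3.
Orchard Row: +40 to 50 (cap) ; 270 left.
Twin Wells: +30 to 50 (cap) ; 240 left.
North Farm: +90 to 120 (cap) ; 150 left.
Clay Flats takes 80 more to reach its cap of 90 ; 70 left.
Mesa Fields: +50 to 70 (cap) ; 20 left.
Only 20 left; Hill Ranch takes them to reach 20.
Total = 15×70 + 5×20 + 23×50 + 18×90 + 21×120 + 22×50 = 7540.

7540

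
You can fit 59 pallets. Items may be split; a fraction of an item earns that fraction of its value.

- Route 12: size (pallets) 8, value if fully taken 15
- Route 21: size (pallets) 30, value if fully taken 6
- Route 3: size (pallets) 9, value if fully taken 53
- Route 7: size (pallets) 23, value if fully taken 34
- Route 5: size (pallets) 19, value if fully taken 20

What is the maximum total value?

122

Rank by value-to-size ratio: Route 3 53/9≈5.89, Route 12 15/8≈1.88, Route 7 34/23≈1.48, Route 5 20/19≈1.05, Route 21 6/30≈0.2.
Take all of Route 3 (9 pallets, value 53) → 50 pallets left.
Route 12: take in full, 8 pallets for value 15 → 42 left.
Route 7: take in full, 23 pallets for value 34 → 19 left.
Take all of Route 5 (19 pallets, value 20) → 0 pallets left.
Total value = 122.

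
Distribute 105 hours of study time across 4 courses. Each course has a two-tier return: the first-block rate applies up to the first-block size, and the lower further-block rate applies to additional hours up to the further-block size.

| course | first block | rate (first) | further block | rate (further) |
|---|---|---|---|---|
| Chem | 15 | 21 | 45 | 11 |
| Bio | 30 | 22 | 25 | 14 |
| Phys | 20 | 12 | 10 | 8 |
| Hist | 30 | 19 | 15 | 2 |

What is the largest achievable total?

Order all 8 blocks by rate: Bio/first 22 > Chem/first 21 > Hist/first 19 > Bio/second 14 > Phys/first 12 > Chem/second 11 > Phys/second 8 > Hist/second 2.
Bio first at 22: fill all 30 — 75 left.
Fill Chem first block (15 at 21) — 60 left.
Hist first at 19: fill all 30 — 30 left.
Bio/second (14): +25 — 5 left.
5 remain; put them into Phys first at 12.
Total = 22×30 + 21×15 + 19×30 + 14×25 + 12×5 = 1955.

1955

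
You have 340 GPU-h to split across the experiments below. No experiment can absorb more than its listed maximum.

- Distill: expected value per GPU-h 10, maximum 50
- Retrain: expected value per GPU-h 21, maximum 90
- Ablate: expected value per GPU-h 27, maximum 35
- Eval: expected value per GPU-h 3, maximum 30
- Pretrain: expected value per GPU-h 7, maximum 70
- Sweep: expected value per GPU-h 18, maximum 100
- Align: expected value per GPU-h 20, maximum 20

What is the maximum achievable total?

5850

Highest expected value per GPU-h first: Ablate 27 > Retrain 21 > Align 20 > Sweep 18 > Distill 10 > Pretrain 7 > Eval 3.
Give Ablate 35 to hit its cap of 35 → 305 left.
Give Retrain 90 to hit its cap of 90 → 215 left.
Give Align 20 to hit its cap of 20 → 195 left.
Sweep takes 100 to reach its cap of 100 → 95 left.
Distill: +50 to 50 (cap) → 45 left.
Only 45 left; Pretrain takes them to reach 45.
Total = 10×50 + 21×90 + 27×35 + 7×45 + 18×100 + 20×20 = 5850.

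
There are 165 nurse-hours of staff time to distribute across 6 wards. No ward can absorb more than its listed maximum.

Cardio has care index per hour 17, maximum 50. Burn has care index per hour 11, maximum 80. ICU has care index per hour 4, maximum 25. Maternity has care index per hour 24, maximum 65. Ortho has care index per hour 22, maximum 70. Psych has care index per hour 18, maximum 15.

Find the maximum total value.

Order the wards by care index per hour: Maternity 24 > Ortho 22 > Psych 18 > Cardio 17 > Burn 11 > ICU 4.
Maternity: +65 to 65 (cap) — 100 left.
Give Ortho 70 to hit its cap of 70 — 30 left.
Give Psych 15 to hit its cap of 15 — 15 left.
Only 15 left; Cardio takes them to reach 15.
Total = 17×15 + 24×65 + 22×70 + 18×15 = 3625.

3625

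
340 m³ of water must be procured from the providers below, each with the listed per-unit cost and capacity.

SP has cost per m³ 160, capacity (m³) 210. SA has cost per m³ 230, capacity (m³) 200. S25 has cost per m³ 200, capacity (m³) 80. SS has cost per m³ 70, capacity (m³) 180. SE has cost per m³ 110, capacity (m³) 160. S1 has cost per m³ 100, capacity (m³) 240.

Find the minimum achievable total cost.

Use providers in increasing cost order.
Take 180 from SS at 70 ; need 160 more.
Take 160 from S1 at 100 to finish.
SE, SP, S25, SA: unused.
Cost = 180×70 + 160×100 = 28600.

28600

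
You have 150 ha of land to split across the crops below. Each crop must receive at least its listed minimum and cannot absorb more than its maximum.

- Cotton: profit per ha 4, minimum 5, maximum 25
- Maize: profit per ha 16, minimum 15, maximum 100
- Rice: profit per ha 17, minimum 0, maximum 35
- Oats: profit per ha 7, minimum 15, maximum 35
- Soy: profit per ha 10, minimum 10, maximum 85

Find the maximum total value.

2180

Meeting every minimum uses 5+15+0+15+10 = 45 ha, leaving 105.
Rank by profit per ha: Rice 17 > Maize 16 > Soy 10 > Oats 7 > Cotton 4.
Give Rice 35 more to hit its cap of 35 — 70 left.
Maize has room for 85 more but only 70 remain, so it gets 85.
Total = 4×5 + 16×85 + 17×35 + 7×15 + 10×10 = 2180.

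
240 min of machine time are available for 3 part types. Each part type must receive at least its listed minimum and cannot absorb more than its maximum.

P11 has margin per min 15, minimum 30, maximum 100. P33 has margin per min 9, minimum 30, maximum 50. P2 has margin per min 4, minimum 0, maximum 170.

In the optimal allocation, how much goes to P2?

90

Meeting every minimum uses 30+30+0 = 60 min, leaving 180.
Highest margin per min first: P11 15 > P33 9 > P2 4.
P11: +70 to 100 (cap) → 110 left.
P33: +20 to 50 (cap) → 90 left.
P2: +90 (room for 170) → 90. Pool exhausted.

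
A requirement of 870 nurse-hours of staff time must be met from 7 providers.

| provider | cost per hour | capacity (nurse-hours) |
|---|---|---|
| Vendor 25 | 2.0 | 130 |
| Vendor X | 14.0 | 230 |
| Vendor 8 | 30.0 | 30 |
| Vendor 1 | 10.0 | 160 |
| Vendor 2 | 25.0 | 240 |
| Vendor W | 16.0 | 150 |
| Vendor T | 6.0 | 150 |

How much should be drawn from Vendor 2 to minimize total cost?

50

Fill from the cheapest provider first.
Take 130 from Vendor 25 at 2.0 → need 740 more.
Take 150 from Vendor T at 6.0 → need 590 more.
Vendor 1 (10.0): use full 160 → 430 nurse-hours to go.
Take 230 from Vendor X at 14.0 → need 200 more.
Vendor W (16.0): use full 150 → 50 nurse-hours to go.
Take 50 from Vendor 2 at 25.0 to finish.
Vendor 8: unused.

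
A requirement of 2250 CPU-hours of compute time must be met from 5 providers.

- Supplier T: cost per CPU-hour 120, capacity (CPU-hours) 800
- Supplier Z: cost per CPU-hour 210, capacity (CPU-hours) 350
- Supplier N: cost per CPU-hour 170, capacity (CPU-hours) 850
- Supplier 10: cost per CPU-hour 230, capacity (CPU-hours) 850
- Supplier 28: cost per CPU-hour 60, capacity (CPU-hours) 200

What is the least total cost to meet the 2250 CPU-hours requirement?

Use providers in increasing cost order.
Supplier 28 (60): use full 200 ; 2050 CPU-hours to go.
Supplier T at 120: take all 800 CPU-hours ; 1250 still needed.
Supplier N at 170: take all 850 CPU-hours ; 400 still needed.
Take 350 from Supplier Z at 210 ; need 50 more.
Supplier 10 (230): take the remaining 50 ; done.
Cost = 200×60 + 800×120 + 850×170 + 350×210 + 50×230 = 337500.

337500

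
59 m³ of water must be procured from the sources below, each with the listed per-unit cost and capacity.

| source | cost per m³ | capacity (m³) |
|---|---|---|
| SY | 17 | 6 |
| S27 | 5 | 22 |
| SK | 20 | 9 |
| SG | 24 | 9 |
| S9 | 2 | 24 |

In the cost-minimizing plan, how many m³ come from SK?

7

Cheapest first:
Take 24 from S9 at 2 → need 35 more.
S27 at 5: take all 22 m³ → 13 still needed.
Take 6 from SY at 17 → need 7 more.
SK (20): take the remaining 7 → done.
SG: unused.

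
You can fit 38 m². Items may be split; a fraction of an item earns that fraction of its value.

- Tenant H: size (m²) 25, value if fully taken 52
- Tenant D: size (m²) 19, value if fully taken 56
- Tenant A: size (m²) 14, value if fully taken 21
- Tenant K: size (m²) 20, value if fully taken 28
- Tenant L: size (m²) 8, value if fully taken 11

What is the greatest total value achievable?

Rank by value-to-size ratio: Tenant D 56/19≈2.95, Tenant H 52/25≈2.08, Tenant A 21/14≈1.5, Tenant K 28/20≈1.4, Tenant L 11/8≈1.38.
Take all of Tenant D (19 m², value 56) ; 19 m² left.
Fill the last 19 m² with part of Tenant H: 19/25 of it earns 39.52.
Total value = 95.52.

95.52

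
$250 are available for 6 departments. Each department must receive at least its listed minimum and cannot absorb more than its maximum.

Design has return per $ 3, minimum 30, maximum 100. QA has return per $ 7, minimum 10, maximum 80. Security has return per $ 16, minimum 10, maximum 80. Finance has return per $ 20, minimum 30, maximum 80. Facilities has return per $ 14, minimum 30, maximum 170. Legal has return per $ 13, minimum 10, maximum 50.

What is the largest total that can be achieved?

Meeting every minimum uses 30+10+10+30+30+10 = 120 $, leaving 130.
Order the departments by return per $: Finance 20 > Security 16 > Facilities 14 > Legal 13 > QA 7 > Design 3.
Finance takes 50 more to reach its cap of 80 ; 80 left.
Security takes 70 more to reach its cap of 80 ; 10 left.
Facilities: +10 (room for 140) → 40. Pool exhausted.
Total = 3×30 + 7×10 + 16×80 + 20×80 + 14×40 + 13×10 = 3730.

3730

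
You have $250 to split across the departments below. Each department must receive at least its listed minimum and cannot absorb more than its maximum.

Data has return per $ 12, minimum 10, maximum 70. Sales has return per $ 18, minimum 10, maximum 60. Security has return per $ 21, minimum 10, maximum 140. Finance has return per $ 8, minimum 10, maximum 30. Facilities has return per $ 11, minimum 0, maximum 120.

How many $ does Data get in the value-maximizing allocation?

Meeting every minimum uses 10+10+10+10+0 = 40 $, leaving 210.
Order the departments by return per $: Security 21 > Sales 18 > Data 12 > Facilities 11 > Finance 8.
Give Security 130 more to hit its cap of 140 → 80 left.
Sales takes 50 more to reach its cap of 60 → 30 left.
Data: +30 (room for 60) → 40. Pool exhausted.

40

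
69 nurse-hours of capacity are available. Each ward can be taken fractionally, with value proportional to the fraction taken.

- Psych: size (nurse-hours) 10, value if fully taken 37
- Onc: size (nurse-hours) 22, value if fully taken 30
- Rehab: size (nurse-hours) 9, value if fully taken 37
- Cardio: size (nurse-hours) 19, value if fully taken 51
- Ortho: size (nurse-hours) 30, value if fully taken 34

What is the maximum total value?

165.2

Rank by value-to-size ratio: Rehab 37/9≈4.11, Psych 37/10≈3.7, Cardio 51/19≈2.68, Onc 30/22≈1.36, Ortho 34/30≈1.13.
Rehab: take in full, 9 nurse-hours for value 37 → 60 left.
Psych: take in full, 10 nurse-hours for value 37 → 50 left.
All 19 nurse-hours of Cardio fit (value 51) → 31 remain.
All 22 nurse-hours of Onc fit (value 30) → 9 remain.
Fill the last 9 nurse-hours with part of Ortho: 9/30 of it earns 10.2.
Total value = 165.2.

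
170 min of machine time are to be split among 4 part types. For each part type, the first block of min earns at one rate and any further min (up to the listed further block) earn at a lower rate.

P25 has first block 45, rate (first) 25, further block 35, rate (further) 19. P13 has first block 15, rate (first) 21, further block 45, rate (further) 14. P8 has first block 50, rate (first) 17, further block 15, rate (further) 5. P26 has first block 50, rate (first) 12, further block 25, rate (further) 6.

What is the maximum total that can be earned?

3305

Order all 8 blocks by rate: P25/tier1 25 > P13/tier1 21 > P25/tier2 19 > P8/tier1 17 > P13/tier2 14 > P26/tier1 12 > P26/tier2 6 > P8/tier2 5.
P25/tier1 (25): +45 ; 125 left.
Fill P13 tier1 block (15 at 21) ; 110 left.
P25 tier2 at 19: fill all 35 ; 75 left.
Fill P8 tier1 block (50 at 17) ; 25 left.
25 remain; put them into P13 tier2 at 14.
Total = 25×45 + 21×15 + 19×35 + 17×50 + 14×25 = 3305.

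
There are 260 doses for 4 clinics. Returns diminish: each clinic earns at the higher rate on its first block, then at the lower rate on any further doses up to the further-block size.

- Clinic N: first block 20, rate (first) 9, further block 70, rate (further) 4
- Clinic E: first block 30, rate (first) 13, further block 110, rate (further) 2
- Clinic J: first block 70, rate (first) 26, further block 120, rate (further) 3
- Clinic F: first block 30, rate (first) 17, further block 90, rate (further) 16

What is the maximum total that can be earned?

Rank every tier by rate: Clinic J/tier1 26 > Clinic F/tier1 17 > Clinic F/tier2 16 > Clinic E/tier1 13 > Clinic N/tier1 9 > Clinic N/tier2 4 > Clinic J/tier2 3 > Clinic E/tier2 2.
Fill Clinic J tier1 block (70 at 26) → 190 left.
Clinic F tier1 at 17: fill all 30 → 160 left.
Clinic F tier2 at 16: fill all 90 → 70 left.
Clinic E/tier1 (13): +30 → 40 left.
Fill Clinic N tier1 block (20 at 9) → 20 left.
20 remain; put them into Clinic N tier2 at 4.
Total = 26×70 + 17×30 + 16×90 + 13×30 + 9×20 + 4×20 = 4420.

4420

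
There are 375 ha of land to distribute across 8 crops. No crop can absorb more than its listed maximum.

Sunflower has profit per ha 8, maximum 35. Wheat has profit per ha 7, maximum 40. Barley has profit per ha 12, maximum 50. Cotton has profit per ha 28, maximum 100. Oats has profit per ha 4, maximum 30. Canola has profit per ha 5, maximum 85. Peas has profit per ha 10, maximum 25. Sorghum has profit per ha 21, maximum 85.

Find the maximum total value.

Order the crops by profit per ha: Cotton 28 > Sorghum 21 > Barley 12 > Peas 10 > Sunflower 8 > Wheat 7 > Canola 5 > Oats 4.
Cotton takes 100 to reach its cap of 100 — 275 left.
Sorghum: +85 to 85 (cap) — 190 left.
Barley: +50 to 50 (cap) — 140 left.
Peas: +25 to 25 (cap) — 115 left.
Sunflower takes 35 to reach its cap of 35 — 80 left.
Wheat takes 40 to reach its cap of 40 — 40 left.
Only 40 left; Canola takes them to reach 40.
Total = 8×35 + 7×40 + 12×50 + 28×100 + 5×40 + 10×25 + 21×85 = 6195.

6195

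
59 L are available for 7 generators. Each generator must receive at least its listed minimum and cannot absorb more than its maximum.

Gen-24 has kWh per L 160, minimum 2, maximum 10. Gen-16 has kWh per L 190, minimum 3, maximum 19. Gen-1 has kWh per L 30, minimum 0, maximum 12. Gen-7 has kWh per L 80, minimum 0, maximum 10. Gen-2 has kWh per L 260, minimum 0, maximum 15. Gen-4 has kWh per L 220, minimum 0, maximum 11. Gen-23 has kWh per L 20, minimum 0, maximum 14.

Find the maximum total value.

Meeting every minimum uses 2+3+0+0+0+0+0 = 5 L, leaving 54.
Highest kWh per L first: Gen-2 260 > Gen-4 220 > Gen-16 190 > Gen-24 160 > Gen-7 80 > Gen-1 30 > Gen-23 20.
Give Gen-2 15 more to hit its cap of 15 ; 39 left.
Gen-4: +11 to 11 (cap) ; 28 left.
Gen-16: +16 to 19 (cap) ; 12 left.
Gen-24: +8 to 10 (cap) ; 4 left.
Gen-7 has room for 10 more but only 4 remain, so it gets 4.
Total = 160×10 + 190×19 + 80×4 + 260×15 + 220×11 = 11850.

11850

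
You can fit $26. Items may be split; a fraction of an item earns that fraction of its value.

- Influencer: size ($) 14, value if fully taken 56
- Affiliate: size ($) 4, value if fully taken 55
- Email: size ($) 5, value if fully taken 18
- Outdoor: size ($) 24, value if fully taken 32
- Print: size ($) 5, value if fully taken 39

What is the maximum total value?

160.8

Sort by value density: Affiliate 55/4≈13.8, Print 39/5≈7.8, Influencer 56/14≈4, Email 18/5≈3.6, Outdoor 32/24≈1.33.
All 4 $ of Affiliate fit (value 55) ; 22 remain.
Take all of Print (5 $, value 39) ; 17 $ left.
Influencer: take in full, 14 $ for value 56 ; 3 left.
Only 3 $ remain; take 3/5 of Email for value 18×3/5 = 10.8.
Total value = 160.8.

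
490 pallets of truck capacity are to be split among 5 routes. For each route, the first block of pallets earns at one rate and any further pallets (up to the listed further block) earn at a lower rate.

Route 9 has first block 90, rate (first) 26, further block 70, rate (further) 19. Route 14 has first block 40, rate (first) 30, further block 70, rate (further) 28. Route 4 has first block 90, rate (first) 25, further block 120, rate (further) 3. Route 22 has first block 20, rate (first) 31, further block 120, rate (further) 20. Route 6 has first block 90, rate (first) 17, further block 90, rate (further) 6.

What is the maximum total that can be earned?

11910

Rank every tier by rate: Route 22/T1 31 > Route 14/T1 30 > Route 14/T2 28 > Route 9/T1 26 > Route 4/T1 25 > Route 22/T2 20 > Route 9/T2 19 > Route 6/T1 17 > Route 6/T2 6 > Route 4/T2 3.
Fill Route 22 T1 block (20 at 31) — 470 left.
Fill Route 14 T1 block (40 at 30) — 430 left.
Route 14 T2 at 28: fill all 70 — 360 left.
Route 9 T1 at 26: fill all 90 — 270 left.
Fill Route 4 T1 block (90 at 25) — 180 left.
Route 22/T2 (20): +120 — 60 left.
Route 9 T2 at 19: only 60 left, fill 60.
Total = 31×20 + 30×40 + 28×70 + 26×90 + 25×90 + 20×120 + 19×60 = 11910.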